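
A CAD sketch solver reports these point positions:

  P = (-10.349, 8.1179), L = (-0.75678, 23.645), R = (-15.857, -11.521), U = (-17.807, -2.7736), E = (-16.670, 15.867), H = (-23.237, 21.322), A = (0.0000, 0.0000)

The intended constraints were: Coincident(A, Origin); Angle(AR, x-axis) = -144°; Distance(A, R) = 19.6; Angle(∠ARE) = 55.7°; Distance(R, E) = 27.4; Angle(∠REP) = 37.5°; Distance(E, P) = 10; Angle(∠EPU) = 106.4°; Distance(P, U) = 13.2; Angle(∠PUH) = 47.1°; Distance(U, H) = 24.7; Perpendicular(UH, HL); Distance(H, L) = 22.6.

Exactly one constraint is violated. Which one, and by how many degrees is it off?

Perpendicular(UH, HL) — off by 6.80°.

A = (0.00, 0.00) ✓; AR at -144.0° ✓; |AR| = 19.60 ✓; ∠ARE = 55.70° ✓; |RE| = 27.40 ✓; ∠REP = 37.50° ✓; |EP| = 10.00 ✓; ∠EPU = 106.4° ✓; |PU| = 13.20 ✓; ∠PUH = 47.10° ✓; |UH| = 24.70 ✓; ∠(UH, HL) = 96.80° ✗; |HL| = 22.60 ✓.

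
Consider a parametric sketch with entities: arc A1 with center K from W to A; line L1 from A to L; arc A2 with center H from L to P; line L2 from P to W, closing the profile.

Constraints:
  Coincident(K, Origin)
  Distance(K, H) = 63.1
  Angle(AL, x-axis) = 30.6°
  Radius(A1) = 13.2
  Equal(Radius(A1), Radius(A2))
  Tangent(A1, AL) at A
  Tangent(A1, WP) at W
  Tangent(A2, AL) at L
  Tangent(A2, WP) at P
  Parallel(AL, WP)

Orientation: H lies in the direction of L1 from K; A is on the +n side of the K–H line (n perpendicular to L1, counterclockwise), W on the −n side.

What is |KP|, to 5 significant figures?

64.466

The slot axis is L1's direction at 30.6°, so u = (cos 30.6°, sin 30.6°) = (0.86074, 0.50904) and n = (−sin 30.6°, cos 30.6°) = (-0.50904, 0.86074). K is at the origin and H lies 63.1 along u from K, so H = 63.1·u = (54.313, 32.121). Tangency of A1 to both parallel lines with radius 13.2 puts A and W at K ± 13.2·n: A = (-6.7193, 11.362), W = (6.7193, -11.362). Equal radii place L and P the same way about H: L = H + 13.2·n = (47.593, 43.482), P = H − 13.2·n = (61.032, 20.759). Then |KP| = |P − K| = 64.466.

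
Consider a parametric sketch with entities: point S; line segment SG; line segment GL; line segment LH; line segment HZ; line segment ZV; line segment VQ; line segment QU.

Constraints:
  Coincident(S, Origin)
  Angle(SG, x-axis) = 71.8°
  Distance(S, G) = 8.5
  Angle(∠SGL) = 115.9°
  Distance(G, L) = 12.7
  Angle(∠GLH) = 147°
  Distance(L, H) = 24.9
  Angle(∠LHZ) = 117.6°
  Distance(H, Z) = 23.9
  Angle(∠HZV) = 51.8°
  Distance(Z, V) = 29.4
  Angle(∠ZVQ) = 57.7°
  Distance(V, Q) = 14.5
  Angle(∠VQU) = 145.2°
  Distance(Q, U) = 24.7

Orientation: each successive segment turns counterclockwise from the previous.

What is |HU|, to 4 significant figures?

16.18

S is at the origin; SG runs at 71.8° with length 8.5, so G = (2.655, 8.075). ∠SGL = 115.9° gives GL at 135.9° from the x-axis; with |GL| = 12.7, L = (-6.465, 16.91). ∠GLH = 147.0° gives LH at 168.9° from the x-axis; with |LH| = 24.9, H = (-30.90, 21.71). ∠LHZ = 117.6° gives HZ at -128.7° from the x-axis; with |HZ| = 23.9, Z = (-45.84, 3.054). ∠HZV = 51.8° gives ZV at -0.5000° from the x-axis; with |ZV| = 29.4, V = (-16.44, 2.798). ∠ZVQ = 57.7° gives VQ at 121.8° from the x-axis; with |VQ| = 14.5, Q = (-24.08, 15.12). ∠VQU = 145.2° gives QU at 156.6° from the x-axis; with |QU| = 24.7, U = (-46.75, 24.93). Then |HU| = |U − H| = 16.18.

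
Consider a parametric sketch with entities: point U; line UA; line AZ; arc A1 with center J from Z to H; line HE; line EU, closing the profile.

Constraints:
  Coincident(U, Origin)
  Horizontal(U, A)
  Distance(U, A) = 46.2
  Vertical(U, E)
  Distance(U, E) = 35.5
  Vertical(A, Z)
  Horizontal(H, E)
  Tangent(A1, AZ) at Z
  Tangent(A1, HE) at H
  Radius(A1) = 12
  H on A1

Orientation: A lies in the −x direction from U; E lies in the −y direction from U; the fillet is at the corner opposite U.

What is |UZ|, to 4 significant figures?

51.83

The virtual corner opposite U is at (-46.20, -35.50). The tangent condition forces JZ to be normal to AZ and A1 meets HE tangentially, so JH is at right angles to HE, with radius 12.0, so the center J sits 12.0 in from both sides at J = (-34.20, -23.50). That places the tangent points at Z = (-46.20, -23.50) on AZ and H = (-34.20, -35.50) on HE. Then |UZ| = |Z − U| = 51.83.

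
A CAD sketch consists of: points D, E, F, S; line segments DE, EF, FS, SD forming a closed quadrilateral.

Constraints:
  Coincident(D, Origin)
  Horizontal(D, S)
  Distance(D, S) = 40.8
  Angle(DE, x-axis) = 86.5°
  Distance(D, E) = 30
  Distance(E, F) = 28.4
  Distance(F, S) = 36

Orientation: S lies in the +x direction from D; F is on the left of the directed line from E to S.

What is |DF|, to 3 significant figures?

45.5

D is at the origin; D and S share the same y with |DS| = 40.8 and S in +x, so S = (40.8, 0). DE runs at 86.5° with |DE| = 30.0, so E = (1.83, 29.9). F is determined by |EF| = 28.4 and |FS| = 36.0 together: it lies at the intersection of circle(E, 28.4) and circle(S, 36.0). With |ES| = 49.1, the foot of the radical line on ES is 19.6 from E and the perpendicular offset is √(28.4² − 19.6²) = 20.6. Taking the left-of-ES solution: F = (29.9, 34.3).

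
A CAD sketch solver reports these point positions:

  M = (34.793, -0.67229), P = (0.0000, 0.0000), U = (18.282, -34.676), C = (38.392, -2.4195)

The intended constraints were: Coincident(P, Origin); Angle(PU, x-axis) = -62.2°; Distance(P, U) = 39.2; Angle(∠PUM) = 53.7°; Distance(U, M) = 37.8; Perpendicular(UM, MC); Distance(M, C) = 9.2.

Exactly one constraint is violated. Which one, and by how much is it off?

Distance(M, C) = 9.2 — off by 5.20.

P = (0.00, 0.00) ✓; PU at -62.20° ✓; |PU| = 39.20 ✓; ∠PUM = 53.70° ✓; |UM| = 37.80 ✓; ∠(UM, MC) = 90.00° ✓; |MC| = 4.001 ✗.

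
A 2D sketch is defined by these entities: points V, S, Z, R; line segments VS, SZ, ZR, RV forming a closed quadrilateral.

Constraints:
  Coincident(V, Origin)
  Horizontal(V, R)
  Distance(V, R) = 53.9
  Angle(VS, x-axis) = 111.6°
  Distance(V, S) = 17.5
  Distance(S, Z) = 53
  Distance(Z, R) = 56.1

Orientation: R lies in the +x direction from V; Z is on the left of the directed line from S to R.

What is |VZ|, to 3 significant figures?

61.4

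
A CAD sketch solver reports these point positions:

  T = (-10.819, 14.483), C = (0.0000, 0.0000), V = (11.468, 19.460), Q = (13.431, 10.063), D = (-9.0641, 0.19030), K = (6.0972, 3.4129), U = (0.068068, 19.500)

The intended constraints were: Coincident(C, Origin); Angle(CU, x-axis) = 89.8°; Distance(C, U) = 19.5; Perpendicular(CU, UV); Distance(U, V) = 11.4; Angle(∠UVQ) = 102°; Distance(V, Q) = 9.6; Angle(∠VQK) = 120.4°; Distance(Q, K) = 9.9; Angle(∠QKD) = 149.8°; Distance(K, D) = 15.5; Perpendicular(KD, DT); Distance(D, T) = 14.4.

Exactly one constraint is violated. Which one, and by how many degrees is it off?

Perpendicular(KD, DT) — off by 5.00°.

C = (0.00, 0.00) ✓; CU at 89.80° ✓; |CU| = 19.50 ✓; ∠(CU, UV) = 90.00° ✓; |UV| = 11.40 ✓; ∠UVQ = 102.0° ✓; |VQ| = 9.600 ✓; ∠VQK = 120.4° ✓; |QK| = 9.900 ✓; ∠QKD = 149.8° ✓; |KD| = 15.50 ✓; ∠(KD, DT) = 95.00° ✗; |DT| = 14.40 ✓.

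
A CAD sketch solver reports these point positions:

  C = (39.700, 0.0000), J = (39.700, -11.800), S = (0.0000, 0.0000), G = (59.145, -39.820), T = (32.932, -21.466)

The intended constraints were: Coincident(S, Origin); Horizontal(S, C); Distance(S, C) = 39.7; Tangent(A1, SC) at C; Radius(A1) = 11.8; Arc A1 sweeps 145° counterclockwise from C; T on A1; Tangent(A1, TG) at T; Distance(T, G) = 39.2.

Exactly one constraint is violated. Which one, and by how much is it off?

Distance(T, G) = 39.2 — off by 7.20.

S = (0.00, 0.00) ✓; S.y = 0.00, C.y = 0.00 ✓; |SC| = 39.70 ✓; ∠(JC, CS) = 90.00° ✓; |JC| = 11.80 ✓; bearing(J→T) − bearing(J→C) = 145.0° ✓; |JT| = 11.80 ✓; ∠(JT, TG) = 90.00° ✓; |TG| = 32.00 ✗.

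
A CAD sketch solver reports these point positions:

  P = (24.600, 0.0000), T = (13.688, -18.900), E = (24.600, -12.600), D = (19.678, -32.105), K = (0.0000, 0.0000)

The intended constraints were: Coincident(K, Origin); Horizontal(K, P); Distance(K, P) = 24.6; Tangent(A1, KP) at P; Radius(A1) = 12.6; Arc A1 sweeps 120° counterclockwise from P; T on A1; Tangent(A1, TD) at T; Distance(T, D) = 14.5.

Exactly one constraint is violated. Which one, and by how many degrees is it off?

Tangent(A1, TD) at T — off by 5.60°.

K = (0.00, 0.00) ✓; K.y = 0.00, P.y = 0.00 ✓; |KP| = 24.60 ✓; ∠(EP, PK) = 90.00° ✓; |EP| = 12.60 ✓; bearing(E→T) − bearing(E→P) = 120.0° ✓; |ET| = 12.60 ✓; ∠(ET, TD) = 95.60° ✗; |TD| = 14.50 ✓.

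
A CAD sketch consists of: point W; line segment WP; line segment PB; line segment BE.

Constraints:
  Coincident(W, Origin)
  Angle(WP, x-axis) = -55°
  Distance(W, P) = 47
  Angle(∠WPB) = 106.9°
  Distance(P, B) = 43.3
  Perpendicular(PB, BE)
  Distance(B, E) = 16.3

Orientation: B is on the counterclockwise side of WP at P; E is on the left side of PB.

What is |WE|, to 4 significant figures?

63.77

W is at the origin; WP runs at -55.0° with length 47.0, so P = 47.0·(cos -55.0°, sin -55.0°) = (26.96, -38.50). ∠WPB = 106.9°, so PB runs at -55.0° + (180° − 106.9°) = 18.10° from the x-axis; with |PB| = 43.3, B = P + 43.3·(cos 18.10°, sin 18.10°) = (68.12, -25.05). PB is perpendicular to BE; with |BE| = 16.3 on the left of PB, E = B + 16.3·(-0.3107, 0.9505) = (63.05, -9.554). Then |WE| = |E − W| = 63.77.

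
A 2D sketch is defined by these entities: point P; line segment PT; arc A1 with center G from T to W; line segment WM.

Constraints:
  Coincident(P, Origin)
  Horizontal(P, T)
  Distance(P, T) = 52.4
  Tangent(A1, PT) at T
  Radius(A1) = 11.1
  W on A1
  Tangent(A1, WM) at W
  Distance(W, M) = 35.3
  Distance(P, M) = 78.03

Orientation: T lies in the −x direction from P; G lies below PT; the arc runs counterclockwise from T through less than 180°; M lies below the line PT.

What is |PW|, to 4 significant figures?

64.51

Checks: |GW| = 11.10 ✓; ∠(GW, WM) = 90.00° ✓; |WM| = 35.30 ✓; |PM| = 78.03 ✓.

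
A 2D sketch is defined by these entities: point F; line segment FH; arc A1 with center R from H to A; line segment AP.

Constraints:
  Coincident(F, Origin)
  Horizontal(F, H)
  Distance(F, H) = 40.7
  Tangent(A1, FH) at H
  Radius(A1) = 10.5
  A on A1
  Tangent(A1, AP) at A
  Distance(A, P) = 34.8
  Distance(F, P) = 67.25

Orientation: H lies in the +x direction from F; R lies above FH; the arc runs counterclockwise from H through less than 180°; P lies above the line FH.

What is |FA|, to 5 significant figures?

52.372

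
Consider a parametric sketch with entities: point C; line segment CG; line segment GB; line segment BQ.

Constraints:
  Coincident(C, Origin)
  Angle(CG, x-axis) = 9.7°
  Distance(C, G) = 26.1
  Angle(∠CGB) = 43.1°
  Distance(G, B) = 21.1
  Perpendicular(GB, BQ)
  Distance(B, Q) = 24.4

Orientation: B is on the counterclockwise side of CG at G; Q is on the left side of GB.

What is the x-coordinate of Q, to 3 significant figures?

-5.32

C is at the origin; CG runs at 9.7° with length 26.1, so G = 26.1·(cos 9.7°, sin 9.7°) = (25.7, 4.40). ∠CGB = 43.1°, so GB runs at 9.7° + (180° − 43.1°) = 147° from the x-axis; with |GB| = 21.1, B = G + 21.1·(cos 147°, sin 147°) = (8.11, 16.0). GB is perpendicular to BQ; with |BQ| = 24.4 on the left of GB, Q = B + 24.4·(-0.550, -0.835) = (-5.32, -4.36). So Q.x = -5.32.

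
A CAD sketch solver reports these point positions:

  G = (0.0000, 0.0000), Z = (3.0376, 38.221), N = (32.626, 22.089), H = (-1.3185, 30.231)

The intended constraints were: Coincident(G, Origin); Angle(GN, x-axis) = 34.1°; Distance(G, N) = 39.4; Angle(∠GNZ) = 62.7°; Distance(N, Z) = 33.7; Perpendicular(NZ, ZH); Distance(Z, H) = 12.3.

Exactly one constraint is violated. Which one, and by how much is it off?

Distance(Z, H) = 12.3 — off by 3.20.

G = (0.00, 0.00) ✓; GN at 34.10° ✓; |GN| = 39.40 ✓; ∠GNZ = 62.70° ✓; |NZ| = 33.70 ✓; ∠(NZ, ZH) = 90.00° ✓; |ZH| = 9.100 ✗.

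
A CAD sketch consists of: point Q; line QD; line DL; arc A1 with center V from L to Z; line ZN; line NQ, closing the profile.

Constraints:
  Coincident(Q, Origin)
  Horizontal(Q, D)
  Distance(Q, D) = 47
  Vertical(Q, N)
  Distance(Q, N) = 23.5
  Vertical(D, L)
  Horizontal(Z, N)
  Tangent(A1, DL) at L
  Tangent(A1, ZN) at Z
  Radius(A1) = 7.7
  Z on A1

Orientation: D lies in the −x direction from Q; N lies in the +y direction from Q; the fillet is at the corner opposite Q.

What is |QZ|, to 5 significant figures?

45.790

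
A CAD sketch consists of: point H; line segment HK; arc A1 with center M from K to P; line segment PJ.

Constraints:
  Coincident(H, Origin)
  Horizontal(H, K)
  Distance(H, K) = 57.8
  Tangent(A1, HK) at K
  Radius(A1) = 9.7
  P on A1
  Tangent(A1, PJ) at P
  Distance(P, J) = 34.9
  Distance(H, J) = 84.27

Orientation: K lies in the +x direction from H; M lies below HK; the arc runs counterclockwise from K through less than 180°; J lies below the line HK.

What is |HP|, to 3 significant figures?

52.8

H is at the origin; H and K share the same y with |HK| = 57.8 and K on the +x side, so K = (57.8, 0.00). A1 meets HK tangentially, so MK is at right angles to HK, so M = K + (0, -9.7) = (57.8, -9.70). Since MP ⟂ PJ (tangency), |MJ| = √(9.7² + 34.9²) = 36.2 regardless of where P sits on A1. So J lies on both circle(H, 84.27) and circle(M, 36.2); the below-HK intersection is J = (72.6, -42.8). P is the foot of the tangent from J: P = (50.3, -15.9).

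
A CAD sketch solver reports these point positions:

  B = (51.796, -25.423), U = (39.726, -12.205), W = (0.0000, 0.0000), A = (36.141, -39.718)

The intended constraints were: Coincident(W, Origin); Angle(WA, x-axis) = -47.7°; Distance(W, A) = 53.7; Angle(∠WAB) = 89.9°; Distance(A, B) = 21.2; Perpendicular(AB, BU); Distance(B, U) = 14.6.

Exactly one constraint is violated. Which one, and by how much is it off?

Distance(B, U) = 14.6 — off by 3.30.

W = (0.00, 0.00) ✓; WA at -47.70° ✓; |WA| = 53.70 ✓; ∠WAB = 89.90° ✓; |AB| = 21.20 ✓; ∠(AB, BU) = 90.00° ✓; |BU| = 17.90 ✗.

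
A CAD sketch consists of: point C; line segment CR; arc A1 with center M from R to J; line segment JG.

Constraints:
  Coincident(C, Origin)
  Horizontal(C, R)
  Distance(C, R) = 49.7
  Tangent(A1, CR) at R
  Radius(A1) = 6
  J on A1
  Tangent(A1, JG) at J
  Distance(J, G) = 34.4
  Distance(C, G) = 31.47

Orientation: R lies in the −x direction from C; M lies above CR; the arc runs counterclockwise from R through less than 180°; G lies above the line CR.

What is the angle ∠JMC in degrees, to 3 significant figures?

41.6°

C is at the origin; CR is horizontal with |CR| = 49.7 and R on the −x side, so R = (-49.7, 0.00). Since A1 is tangent to CR there, MR ⟂ CR, so M = R + (0, 6) = (-49.7, 6.00). Since MJ ⟂ JG (tangency), |MG| = √(6.0² + 34.4²) = 34.9 regardless of where J sits on A1. So G lies on both circle(C, 31.47) and circle(M, 34.9); the above-CR intersection is G = (-20.0, 24.3). J is the foot of the tangent from G: J = (-45.7, 1.51).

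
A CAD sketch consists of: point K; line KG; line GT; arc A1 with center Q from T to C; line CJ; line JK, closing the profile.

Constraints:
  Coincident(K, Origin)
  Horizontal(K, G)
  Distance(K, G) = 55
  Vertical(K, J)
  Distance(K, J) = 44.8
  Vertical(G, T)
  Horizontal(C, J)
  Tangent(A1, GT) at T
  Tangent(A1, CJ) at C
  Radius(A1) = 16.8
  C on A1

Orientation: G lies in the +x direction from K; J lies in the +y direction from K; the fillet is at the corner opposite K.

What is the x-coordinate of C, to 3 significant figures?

38.2

K is at the origin; K and G share the same y with |KG| = 55.0 and G on the +x side, so G = (55.0, 0.00). KJ is vertical with |KJ| = 44.8 and J on the +y side, so J = (0.00, 44.8). The virtual corner opposite K is at (55.0, 44.8). The tangent condition forces QT to be normal to GT and A1 meets CJ tangentially, so QC is at right angles to CJ, with radius 16.8, so the center Q sits 16.8 in from both sides at Q = (38.2, 28.0). That places the tangent points at T = (55.0, 28.0) on GT and C = (38.2, 44.8) on CJ. So C.x = 38.2.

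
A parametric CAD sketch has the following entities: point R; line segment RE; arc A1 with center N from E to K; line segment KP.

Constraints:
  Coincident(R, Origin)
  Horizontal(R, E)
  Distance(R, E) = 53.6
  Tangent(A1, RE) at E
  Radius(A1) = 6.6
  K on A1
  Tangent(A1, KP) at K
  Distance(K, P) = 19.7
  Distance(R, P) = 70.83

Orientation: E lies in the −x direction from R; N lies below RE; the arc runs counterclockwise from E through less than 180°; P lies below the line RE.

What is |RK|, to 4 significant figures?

59.84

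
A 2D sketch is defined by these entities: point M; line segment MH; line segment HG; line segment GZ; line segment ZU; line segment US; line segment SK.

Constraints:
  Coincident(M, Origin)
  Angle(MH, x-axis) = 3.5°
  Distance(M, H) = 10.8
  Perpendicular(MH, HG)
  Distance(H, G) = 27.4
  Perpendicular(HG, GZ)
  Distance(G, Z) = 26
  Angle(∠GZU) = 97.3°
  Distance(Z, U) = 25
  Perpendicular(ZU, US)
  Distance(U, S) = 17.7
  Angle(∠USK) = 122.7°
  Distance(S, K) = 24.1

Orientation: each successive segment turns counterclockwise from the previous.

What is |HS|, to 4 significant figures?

11.63

M is at the origin; MH runs at 3.5° with length 10.8, so H = (10.78, 0.6593). MH ⟂ HG, so HG runs at 93.50°; with |HG| = 27.4, G = (9.107, 28.01). HG ⟂ GZ, so GZ runs at -176.5°; with |GZ| = 26.0, Z = (-16.84, 26.42). ∠GZU = 97.3° gives ZU at -93.80° from the x-axis; with |ZU| = 25.0, U = (-18.50, 1.476). ZU is perpendicular to US, so US runs at -3.800°; with |US| = 17.7, S = (-0.8401, 0.3029). Then |HS| = |S − H| = 11.63.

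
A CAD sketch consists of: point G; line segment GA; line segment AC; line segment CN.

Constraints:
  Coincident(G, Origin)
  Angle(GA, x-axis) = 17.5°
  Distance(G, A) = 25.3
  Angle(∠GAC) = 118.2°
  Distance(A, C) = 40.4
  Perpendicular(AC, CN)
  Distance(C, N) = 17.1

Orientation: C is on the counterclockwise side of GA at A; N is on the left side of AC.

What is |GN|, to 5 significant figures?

52.613

G is at the origin; GA runs at 17.5° with length 25.3, so A = 25.3·(cos 17.5°, sin 17.5°) = (24.129, 7.6079). ∠GAC = 118.2°, so AC runs at 17.5° + (180° − 118.2°) = 79.300° from the x-axis; with |AC| = 40.4, C = A + 40.4·(cos 79.300°, sin 79.300°) = (31.630, 47.305). AC ⟂ CN; with |CN| = 17.1 on the left of AC, N = C + 17.1·(-0.98261, 0.18567) = (14.827, 50.480). Then |GN| = |N − G| = 52.613.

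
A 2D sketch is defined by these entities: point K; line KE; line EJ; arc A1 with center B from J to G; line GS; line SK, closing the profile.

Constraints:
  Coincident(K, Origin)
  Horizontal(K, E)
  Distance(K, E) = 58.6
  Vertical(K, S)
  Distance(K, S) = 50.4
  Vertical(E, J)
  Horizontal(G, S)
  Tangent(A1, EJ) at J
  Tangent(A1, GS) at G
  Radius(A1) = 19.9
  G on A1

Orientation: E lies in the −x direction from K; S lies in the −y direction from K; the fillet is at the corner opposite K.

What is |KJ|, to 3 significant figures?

66.1

The virtual corner opposite K is at (-58.6, -50.4). A1 meets EJ tangentially, so BJ is at right angles to EJ and A1 meets GS tangentially, so BG is at right angles to GS, with radius 19.9, so the center B sits 19.9 in from both sides at B = (-38.7, -30.5). That places the tangent points at J = (-58.6, -30.5) on EJ and G = (-38.7, -50.4) on GS. Then |KJ| = |J − K| = 66.1.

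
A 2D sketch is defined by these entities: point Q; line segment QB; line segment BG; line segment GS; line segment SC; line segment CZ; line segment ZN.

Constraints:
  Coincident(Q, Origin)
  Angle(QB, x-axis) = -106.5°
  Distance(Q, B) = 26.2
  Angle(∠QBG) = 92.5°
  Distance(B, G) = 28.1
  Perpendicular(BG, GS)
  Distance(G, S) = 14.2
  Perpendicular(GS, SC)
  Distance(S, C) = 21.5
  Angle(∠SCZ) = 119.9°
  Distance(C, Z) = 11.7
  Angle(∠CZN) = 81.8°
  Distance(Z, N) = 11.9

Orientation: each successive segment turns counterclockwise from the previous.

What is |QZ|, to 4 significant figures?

22.20

GS is perpendicular to SC, so SC runs at 161.0°; with |SC| = 21.5, C = (3.422, -13.84). ∠SCZ = 119.9° gives CZ at -138.9° from the x-axis; with |CZ| = 11.7, Z = (-5.394, -21.53). Then |QZ| = |Z − Q| = 22.20.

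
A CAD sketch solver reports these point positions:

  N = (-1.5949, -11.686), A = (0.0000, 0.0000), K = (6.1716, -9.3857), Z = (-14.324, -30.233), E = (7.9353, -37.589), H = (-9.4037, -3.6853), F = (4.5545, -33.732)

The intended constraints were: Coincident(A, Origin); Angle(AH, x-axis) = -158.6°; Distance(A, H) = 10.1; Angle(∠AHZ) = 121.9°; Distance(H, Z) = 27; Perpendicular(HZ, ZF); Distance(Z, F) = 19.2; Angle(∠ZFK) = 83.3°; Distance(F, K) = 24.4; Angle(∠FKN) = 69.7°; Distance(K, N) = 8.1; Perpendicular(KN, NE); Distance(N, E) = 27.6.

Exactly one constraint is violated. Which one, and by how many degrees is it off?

Perpendicular(KN, NE) — off by 3.70°.

A = (0.00, 0.00) ✓; AH at -158.6° ✓; |AH| = 10.10 ✓; ∠AHZ = 121.9° ✓; |HZ| = 27.00 ✓; ∠(HZ, ZF) = 90.00° ✓; |ZF| = 19.20 ✓; ∠ZFK = 83.30° ✓; |FK| = 24.40 ✓; ∠FKN = 69.70° ✓; |KN| = 8.100 ✓; ∠(KN, NE) = 93.70° ✗; |NE| = 27.60 ✓.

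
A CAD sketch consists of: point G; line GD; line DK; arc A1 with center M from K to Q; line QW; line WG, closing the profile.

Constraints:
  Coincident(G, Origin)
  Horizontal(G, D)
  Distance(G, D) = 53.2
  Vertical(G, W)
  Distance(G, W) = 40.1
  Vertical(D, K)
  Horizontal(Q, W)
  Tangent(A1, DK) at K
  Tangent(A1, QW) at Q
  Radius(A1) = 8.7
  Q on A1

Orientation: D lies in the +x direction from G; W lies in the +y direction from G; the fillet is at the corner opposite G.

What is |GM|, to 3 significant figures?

54.5

GW is vertical with |GW| = 40.1 and W on the +y side, so W = (0.00, 40.1). The virtual corner opposite G is at (53.2, 40.1). A1 meets DK tangentially, so MK is at right angles to DK and the tangent condition forces MQ to be normal to QW, with radius 8.7, so the center M sits 8.7 in from both sides at M = (44.5, 31.4). Then |GM| = |M − G| = 54.5.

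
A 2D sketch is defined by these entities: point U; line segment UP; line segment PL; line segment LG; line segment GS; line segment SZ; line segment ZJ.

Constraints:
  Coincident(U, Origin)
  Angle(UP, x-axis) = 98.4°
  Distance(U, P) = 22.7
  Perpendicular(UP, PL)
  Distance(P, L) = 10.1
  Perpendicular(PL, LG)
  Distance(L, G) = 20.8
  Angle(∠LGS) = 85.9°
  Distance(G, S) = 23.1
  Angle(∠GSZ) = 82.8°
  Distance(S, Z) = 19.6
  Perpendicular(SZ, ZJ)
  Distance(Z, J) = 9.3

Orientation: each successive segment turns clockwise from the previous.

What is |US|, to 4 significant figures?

13.42

U is at the origin; UP runs at 98.4° with length 22.7, so P = (-3.316, 22.46). The perpendicularity gives PL at right angles to UP, so PL runs at 8.400°; with |PL| = 10.1, L = (6.676, 23.93). The perpendicularity gives LG at right angles to PL, so LG runs at -81.60°; with |LG| = 20.8, G = (9.714, 3.355). ∠LGS = 85.9° gives GS at -175.7° from the x-axis; with |GS| = 23.1, S = (-13.32, 1.623). Then |US| = |S − U| = 13.42.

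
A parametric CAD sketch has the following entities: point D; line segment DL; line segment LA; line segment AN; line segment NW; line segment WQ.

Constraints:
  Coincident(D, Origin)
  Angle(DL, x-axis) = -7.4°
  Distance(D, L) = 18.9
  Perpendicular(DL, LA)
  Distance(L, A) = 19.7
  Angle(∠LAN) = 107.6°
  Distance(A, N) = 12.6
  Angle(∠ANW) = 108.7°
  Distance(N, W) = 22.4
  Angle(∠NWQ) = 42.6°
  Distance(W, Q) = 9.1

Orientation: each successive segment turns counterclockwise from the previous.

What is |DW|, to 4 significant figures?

8.389

D is at the origin; DL runs at -7.4° with length 18.9, so L = (18.74, -2.434). The perpendicularity gives LA at right angles to DL, so LA runs at 82.60°; with |LA| = 19.7, A = (21.28, 17.10). ∠LAN = 107.6° gives AN at 155.0° from the x-axis; with |AN| = 12.6, N = (9.860, 22.43). ∠ANW = 108.7° gives NW at -133.7° from the x-axis; with |NW| = 22.4, W = (-5.615, 6.232). Then |DW| = |W − D| = 8.389.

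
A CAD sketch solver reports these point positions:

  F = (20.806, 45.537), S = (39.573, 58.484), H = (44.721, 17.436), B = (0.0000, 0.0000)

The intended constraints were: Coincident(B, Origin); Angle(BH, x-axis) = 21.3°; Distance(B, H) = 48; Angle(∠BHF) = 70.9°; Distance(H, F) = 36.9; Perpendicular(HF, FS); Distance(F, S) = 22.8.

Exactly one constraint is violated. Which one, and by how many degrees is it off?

Perpendicular(HF, FS) — off by 5.80°.

B = (0.00, 0.00) ✓; BH at 21.30° ✓; |BH| = 48.00 ✓; ∠BHF = 70.90° ✓; |HF| = 36.90 ✓; ∠(HF, FS) = 95.80° ✗; |FS| = 22.80 ✓.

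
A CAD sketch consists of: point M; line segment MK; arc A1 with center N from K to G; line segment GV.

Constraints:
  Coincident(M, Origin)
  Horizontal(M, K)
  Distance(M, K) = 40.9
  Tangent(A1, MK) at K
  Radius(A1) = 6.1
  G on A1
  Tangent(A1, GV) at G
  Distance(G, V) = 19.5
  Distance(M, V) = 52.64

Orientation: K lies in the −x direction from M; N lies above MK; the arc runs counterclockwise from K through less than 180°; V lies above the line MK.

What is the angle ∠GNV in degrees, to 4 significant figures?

72.63°

M is at the origin; MK is horizontal with |MK| = 40.9 and K on the −x side, so K = (-40.90, 0.000). A1 meets MK tangentially, so NK is at right angles to MK, so N = K + (0, 6.1) = (-40.90, 6.100). Since NG ⟂ GV (tangency), |NV| = √(6.1² + 19.5²) = 20.43 regardless of where G sits on A1. So V lies on both circle(M, 52.64) and circle(N, 20.43); the above-MK intersection is V = (-45.81, 25.93). G is the foot of the tangent from V: G = (-35.69, 9.266).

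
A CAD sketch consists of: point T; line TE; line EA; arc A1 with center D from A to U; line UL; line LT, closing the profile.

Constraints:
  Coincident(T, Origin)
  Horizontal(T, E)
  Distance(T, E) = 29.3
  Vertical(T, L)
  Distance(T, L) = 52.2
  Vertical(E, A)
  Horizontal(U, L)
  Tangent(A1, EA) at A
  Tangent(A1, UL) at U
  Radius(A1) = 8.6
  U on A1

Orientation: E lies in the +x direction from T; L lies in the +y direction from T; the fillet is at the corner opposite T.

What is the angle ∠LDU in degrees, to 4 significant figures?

67.44°

T is at the origin; T and E share the same y with |TE| = 29.3 and E on the +x side, so E = (29.30, 0.000). TL is vertical with |TL| = 52.2 and L on the +y side, so L = (0.000, 52.20). The virtual corner opposite T is at (29.30, 52.20). Tangency of A1 to EA means the radius DA is perpendicular to EA and A1 meets UL tangentially, so DU is at right angles to UL, with radius 8.6, so the center D sits 8.6 in from both sides at D = (20.70, 43.60). That places the tangent points at A = (29.30, 43.60) on EA and U = (20.70, 52.20) on UL. Then cos ∠LDU = DL·DU / (|DL||DU|), giving 67.44°.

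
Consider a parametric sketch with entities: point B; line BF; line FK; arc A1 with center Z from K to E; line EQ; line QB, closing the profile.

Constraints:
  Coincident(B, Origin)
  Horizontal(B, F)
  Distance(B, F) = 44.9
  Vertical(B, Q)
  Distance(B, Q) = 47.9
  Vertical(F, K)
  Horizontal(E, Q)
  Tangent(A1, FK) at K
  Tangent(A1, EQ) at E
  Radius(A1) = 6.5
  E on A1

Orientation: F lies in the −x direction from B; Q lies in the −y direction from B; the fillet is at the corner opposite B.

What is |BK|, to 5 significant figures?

61.073

B is at the origin; B and F share the same y with |BF| = 44.9 and F on the −x side, so F = (-44.900, 0.0000). BQ is vertical with |BQ| = 47.9 and Q on the −y side, so Q = (0.0000, -47.900). The virtual corner opposite B is at (-44.900, -47.900). A1 meets FK tangentially, so ZK is at right angles to FK and the tangent condition forces ZE to be normal to EQ, with radius 6.5, so the center Z sits 6.5 in from both sides at Z = (-38.400, -41.400). That places the tangent points at K = (-44.900, -41.400) on FK and E = (-38.400, -47.900) on EQ. Then |BK| = |K − B| = 61.073.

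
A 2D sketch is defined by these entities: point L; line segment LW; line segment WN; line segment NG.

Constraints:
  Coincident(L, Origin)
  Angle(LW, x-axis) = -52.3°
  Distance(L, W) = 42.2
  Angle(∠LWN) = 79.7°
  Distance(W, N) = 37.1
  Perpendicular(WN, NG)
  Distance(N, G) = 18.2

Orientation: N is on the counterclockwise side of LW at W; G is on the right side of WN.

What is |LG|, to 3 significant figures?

66.6

L is at the origin; LW runs at -52.3° with length 42.2, so W = 42.2·(cos -52.3°, sin -52.3°) = (25.8, -33.4). ∠LWN = 79.7°, so WN runs at -52.3° + (180° − 79.7°) = 48.0° from the x-axis; with |WN| = 37.1, N = W + 37.1·(cos 48.0°, sin 48.0°) = (50.6, -5.82). WN ⟂ NG; with |NG| = 18.2 on the right of WN, G = N + 18.2·(0.743, -0.669) = (64.2, -18.0). Then |LG| = |G − L| = 66.6.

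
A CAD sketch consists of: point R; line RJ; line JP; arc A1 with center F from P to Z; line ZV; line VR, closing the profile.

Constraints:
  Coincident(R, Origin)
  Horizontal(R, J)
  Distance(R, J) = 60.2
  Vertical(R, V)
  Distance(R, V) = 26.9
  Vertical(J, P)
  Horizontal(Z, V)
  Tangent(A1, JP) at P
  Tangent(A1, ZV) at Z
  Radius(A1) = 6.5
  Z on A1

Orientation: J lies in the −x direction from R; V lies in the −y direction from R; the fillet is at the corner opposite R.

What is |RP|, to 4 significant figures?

63.56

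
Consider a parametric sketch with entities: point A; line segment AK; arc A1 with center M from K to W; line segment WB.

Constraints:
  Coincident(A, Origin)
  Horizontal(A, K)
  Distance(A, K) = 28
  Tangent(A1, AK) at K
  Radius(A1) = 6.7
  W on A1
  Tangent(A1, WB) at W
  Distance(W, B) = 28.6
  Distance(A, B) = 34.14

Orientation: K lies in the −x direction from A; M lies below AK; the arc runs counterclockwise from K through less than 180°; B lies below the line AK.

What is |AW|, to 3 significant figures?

34.7

Checks: |MW| = 6.700 ✓; ∠(MW, WB) = 90.00° ✓; |WB| = 28.60 ✓; |AB| = 34.14 ✓.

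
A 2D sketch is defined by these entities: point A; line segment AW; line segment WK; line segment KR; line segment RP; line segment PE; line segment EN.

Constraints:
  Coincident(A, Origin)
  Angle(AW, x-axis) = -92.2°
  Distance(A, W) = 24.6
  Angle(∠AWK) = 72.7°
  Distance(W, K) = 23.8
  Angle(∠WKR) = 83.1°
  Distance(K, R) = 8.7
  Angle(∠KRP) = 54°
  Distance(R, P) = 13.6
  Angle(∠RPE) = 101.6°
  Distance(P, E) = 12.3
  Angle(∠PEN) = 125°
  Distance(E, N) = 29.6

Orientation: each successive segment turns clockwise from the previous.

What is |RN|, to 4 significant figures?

33.83

∠RPE = 101.6° gives PE at -140.8° from the x-axis; with |PE| = 12.3, E = (-22.74, -28.67). ∠PEN = 125.0° gives EN at 164.2° from the x-axis; with |EN| = 29.6, N = (-51.22, -20.61). Then |RN| = |N − R| = 33.83.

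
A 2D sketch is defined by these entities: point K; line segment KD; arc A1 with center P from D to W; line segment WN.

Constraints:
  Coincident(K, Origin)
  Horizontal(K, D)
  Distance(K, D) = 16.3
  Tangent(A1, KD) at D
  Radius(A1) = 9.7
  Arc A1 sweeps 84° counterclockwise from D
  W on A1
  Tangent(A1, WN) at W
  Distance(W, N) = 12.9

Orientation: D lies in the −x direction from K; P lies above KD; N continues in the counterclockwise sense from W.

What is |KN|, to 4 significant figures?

22.16

On A1, D sits at bearing -90° from P; an 84° counterclockwise sweep puts W at bearing -6°, so W = P + 9.7·(cos -6°, sin -6°) = (-6.653, 8.686). The tangent condition forces PW to be normal to WN, so WN runs along (−sin -6°, cos -6°); with |WN| = 12.9, N = (-5.305, 21.52). Then |KN| = |N − K| = 22.16.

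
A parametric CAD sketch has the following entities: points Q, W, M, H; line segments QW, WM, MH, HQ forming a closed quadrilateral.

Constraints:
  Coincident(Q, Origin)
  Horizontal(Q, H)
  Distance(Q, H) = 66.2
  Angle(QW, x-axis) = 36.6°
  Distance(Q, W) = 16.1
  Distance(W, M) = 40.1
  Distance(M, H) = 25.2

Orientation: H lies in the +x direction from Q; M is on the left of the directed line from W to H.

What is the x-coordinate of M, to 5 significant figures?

51.520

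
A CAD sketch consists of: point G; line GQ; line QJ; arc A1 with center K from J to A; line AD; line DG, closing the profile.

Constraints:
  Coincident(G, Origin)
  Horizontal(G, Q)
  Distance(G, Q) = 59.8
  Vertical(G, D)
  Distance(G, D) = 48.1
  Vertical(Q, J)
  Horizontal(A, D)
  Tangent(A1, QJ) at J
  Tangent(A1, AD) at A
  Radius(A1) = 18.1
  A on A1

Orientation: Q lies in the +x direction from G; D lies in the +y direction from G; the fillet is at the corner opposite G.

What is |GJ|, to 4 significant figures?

66.90

G is at the origin; GQ is horizontal with |GQ| = 59.8 and Q on the +x side, so Q = (59.80, 0.000). GD is vertical with |GD| = 48.1 and D on the +y side, so D = (0.000, 48.10). The virtual corner opposite G is at (59.80, 48.10). The tangent condition forces KJ to be normal to QJ and the tangent condition forces KA to be normal to AD, with radius 18.1, so the center K sits 18.1 in from both sides at K = (41.70, 30.00). That places the tangent points at J = (59.80, 30.00) on QJ and A = (41.70, 48.10) on AD. Then |GJ| = |J − G| = 66.90.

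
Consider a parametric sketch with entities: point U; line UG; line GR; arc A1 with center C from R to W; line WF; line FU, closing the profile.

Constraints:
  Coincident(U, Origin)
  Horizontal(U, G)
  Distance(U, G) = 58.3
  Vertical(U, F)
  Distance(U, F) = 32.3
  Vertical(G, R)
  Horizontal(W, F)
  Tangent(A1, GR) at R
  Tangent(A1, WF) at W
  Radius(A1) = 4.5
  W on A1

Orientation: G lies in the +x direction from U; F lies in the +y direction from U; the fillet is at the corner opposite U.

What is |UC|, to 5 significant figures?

60.558

U and F share the same x with |UF| = 32.3 and F on the +y side, so F = (0.0000, 32.300). The virtual corner opposite U is at (58.300, 32.300). Since A1 is tangent to GR there, CR ⟂ GR and since A1 is tangent to WF there, CW ⟂ WF, with radius 4.5, so the center C sits 4.5 in from both sides at C = (53.800, 27.800). Then |UC| = |C − U| = 60.558.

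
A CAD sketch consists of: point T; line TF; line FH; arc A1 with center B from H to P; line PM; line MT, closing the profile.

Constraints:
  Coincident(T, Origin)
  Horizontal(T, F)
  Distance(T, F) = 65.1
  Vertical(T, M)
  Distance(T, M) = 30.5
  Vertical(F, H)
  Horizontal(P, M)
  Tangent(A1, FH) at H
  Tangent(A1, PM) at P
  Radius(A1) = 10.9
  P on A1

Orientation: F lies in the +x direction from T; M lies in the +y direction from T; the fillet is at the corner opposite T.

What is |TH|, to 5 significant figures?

67.987

T is at the origin; TF is horizontal with |TF| = 65.1 and F on the +x side, so F = (65.100, 0.0000). T and M share the same x with |TM| = 30.5 and M on the +y side, so M = (0.0000, 30.500). The virtual corner opposite T is at (65.100, 30.500). The tangent condition forces BH to be normal to FH and since A1 is tangent to PM there, BP ⟂ PM, with radius 10.9, so the center B sits 10.9 in from both sides at B = (54.200, 19.600). That places the tangent points at H = (65.100, 19.600) on FH and P = (54.200, 30.500) on PM. Then |TH| = |H − T| = 67.987.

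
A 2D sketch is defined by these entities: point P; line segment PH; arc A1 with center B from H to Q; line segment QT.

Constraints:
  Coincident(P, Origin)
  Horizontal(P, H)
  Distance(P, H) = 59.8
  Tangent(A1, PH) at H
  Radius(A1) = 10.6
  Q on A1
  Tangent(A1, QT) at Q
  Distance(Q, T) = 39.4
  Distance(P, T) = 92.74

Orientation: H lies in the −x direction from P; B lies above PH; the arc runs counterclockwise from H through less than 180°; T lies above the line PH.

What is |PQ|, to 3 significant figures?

55.5

P is at the origin; PH is horizontal with |PH| = 59.8 and H on the −x side, so H = (-59.8, 0.00). A1 meets PH tangentially, so BH is at right angles to PH, so B = H + (0, 10.6) = (-59.8, 10.6). Since BQ ⟂ QT (tangency), |BT| = √(10.6² + 39.4²) = 40.8 regardless of where Q sits on A1. So T lies on both circle(P, 92.74) and circle(B, 40.8); the above-PH intersection is T = (-80.7, 45.6). Q is the foot of the tangent from T: Q = (-52.4, 18.2).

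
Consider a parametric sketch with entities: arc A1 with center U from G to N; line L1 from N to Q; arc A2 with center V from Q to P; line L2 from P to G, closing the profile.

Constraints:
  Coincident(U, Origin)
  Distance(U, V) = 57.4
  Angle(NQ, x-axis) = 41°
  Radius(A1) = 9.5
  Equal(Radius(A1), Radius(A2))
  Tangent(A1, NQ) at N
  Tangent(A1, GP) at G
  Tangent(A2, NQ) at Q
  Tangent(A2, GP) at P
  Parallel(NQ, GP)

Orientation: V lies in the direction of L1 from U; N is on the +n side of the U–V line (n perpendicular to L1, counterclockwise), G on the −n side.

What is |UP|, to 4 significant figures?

58.18

The slot axis is L1's direction at 41.0°, so u = (cos 41.0°, sin 41.0°) = (0.7547, 0.6561) and n = (−sin 41.0°, cos 41.0°) = (-0.6561, 0.7547). U is at the origin and V lies 57.4 along u from U, so V = 57.4·u = (43.32, 37.66). Tangency of A1 to both parallel lines with radius 9.5 puts N and G at U ± 9.5·n: N = (-6.233, 7.170), G = (6.233, -7.170). Equal radii place Q and P the same way about V: Q = V + 9.5·n = (37.09, 44.83), P = V − 9.5·n = (49.55, 30.49). Then |UP| = |P − U| = 58.18.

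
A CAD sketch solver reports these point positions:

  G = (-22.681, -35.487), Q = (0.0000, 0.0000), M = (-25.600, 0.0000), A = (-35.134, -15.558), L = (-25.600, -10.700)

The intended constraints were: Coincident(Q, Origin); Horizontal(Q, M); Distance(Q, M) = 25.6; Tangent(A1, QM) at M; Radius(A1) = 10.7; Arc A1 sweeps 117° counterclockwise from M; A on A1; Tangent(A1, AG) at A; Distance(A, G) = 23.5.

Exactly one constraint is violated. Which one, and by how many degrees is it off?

Tangent(A1, AG) at A — off by 5.00°.

Q = (0.00, 0.00) ✓; Q.y = 0.00, M.y = 0.00 ✓; |QM| = 25.60 ✓; ∠(LM, MQ) = 90.00° ✓; |LM| = 10.70 ✓; bearing(L→A) − bearing(L→M) = 117.0° ✓; |LA| = 10.70 ✓; ∠(LA, AG) = 85.00° ✗; |AG| = 23.50 ✓.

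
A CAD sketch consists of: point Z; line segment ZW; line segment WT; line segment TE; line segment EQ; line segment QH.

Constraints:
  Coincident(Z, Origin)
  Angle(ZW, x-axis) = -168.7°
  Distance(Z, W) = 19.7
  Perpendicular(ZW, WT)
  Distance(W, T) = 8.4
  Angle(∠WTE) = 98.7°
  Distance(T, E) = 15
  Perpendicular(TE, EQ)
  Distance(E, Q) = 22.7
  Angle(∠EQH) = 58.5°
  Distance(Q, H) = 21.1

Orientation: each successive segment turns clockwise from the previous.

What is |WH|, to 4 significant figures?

3.785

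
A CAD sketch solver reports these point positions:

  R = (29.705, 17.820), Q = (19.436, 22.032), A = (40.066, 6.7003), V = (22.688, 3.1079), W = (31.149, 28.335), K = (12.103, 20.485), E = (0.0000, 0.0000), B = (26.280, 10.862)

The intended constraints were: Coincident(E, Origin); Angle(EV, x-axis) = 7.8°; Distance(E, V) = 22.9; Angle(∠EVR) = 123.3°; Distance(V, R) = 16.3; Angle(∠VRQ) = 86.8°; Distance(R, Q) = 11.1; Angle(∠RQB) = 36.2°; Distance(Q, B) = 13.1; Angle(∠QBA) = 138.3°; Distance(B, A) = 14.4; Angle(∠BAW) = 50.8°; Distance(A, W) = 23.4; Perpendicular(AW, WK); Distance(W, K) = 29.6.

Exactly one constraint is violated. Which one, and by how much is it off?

Distance(W, K) = 29.6 — off by 9.00.

E = (0.00, 0.00) ✓; EV at 7.800° ✓; |EV| = 22.90 ✓; ∠EVR = 123.3° ✓; |VR| = 16.30 ✓; ∠VRQ = 86.80° ✓; |RQ| = 11.10 ✓; ∠RQB = 36.20° ✓; |QB| = 13.10 ✓; ∠QBA = 138.3° ✓; |BA| = 14.40 ✓; ∠BAW = 50.80° ✓; |AW| = 23.40 ✓; ∠(AW, WK) = 90.00° ✓; |WK| = 20.60 ✗.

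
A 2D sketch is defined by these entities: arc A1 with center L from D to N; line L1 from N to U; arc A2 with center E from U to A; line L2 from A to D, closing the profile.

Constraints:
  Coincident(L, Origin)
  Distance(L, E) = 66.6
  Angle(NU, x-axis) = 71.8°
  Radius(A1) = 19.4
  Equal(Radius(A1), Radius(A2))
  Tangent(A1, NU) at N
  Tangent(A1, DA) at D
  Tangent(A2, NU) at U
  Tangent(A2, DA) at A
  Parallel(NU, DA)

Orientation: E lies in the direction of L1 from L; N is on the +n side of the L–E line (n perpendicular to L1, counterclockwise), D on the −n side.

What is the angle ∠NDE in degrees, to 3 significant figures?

73.8°

The slot axis is L1's direction at 71.8°, so u = (cos 71.8°, sin 71.8°) = (0.312, 0.950) and n = (−sin 71.8°, cos 71.8°) = (-0.950, 0.312). L is at the origin and E lies 66.6 along u from L, so E = 66.6·u = (20.8, 63.3). Tangency of A1 to both parallel lines with radius 19.4 puts N and D at L ± 19.4·n: N = (-18.4, 6.06), D = (18.4, -6.06). Then cos ∠NDE = DN·DE / (|DN||DE|), giving 73.8°.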